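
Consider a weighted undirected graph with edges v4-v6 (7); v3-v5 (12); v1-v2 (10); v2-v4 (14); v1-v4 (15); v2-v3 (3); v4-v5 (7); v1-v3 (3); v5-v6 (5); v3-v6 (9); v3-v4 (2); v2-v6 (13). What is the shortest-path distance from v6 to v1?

12

A few of the v6→v1 routes:
v6 -> v4 -> v3 -> v1: 7 + 2 + 3 = 12
v6 -> v3 -> v1: 9 + 3 = 12
v6 -> v2 -> v3 -> v1: 13 + 3 + 3 = 19
v6 -> v5 -> v4 -> v3 -> v1: 5 + 7 + 2 + 3 = 17
The minimum is 12.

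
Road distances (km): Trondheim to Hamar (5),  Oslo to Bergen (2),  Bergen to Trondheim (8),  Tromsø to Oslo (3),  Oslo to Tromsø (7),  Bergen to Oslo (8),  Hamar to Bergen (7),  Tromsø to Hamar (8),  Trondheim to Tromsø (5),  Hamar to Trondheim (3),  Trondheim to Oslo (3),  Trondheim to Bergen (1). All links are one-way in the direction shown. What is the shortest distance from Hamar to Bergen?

Candidate routes:
Hamar→Bergen: 7
Hamar→Trondheim→Tromsø→Oslo→Bergen: 3 + 5 + 3 + 2 = 13
Hamar→Trondheim→Bergen: 3 + 1 = 4
Hamar→Trondheim→Oslo→Bergen: 3 + 3 + 2 = 8
The minimum is 4 km.

4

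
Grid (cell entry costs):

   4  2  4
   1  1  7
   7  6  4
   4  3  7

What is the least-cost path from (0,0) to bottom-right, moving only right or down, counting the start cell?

22

Take (0,0) (1,0) (1,1) (2,1) (3,1) (3,2) for a total of 4 + 1 + 1 + 6 + 3 + 7 = 22.
For comparison, the top-then-right route costs 28.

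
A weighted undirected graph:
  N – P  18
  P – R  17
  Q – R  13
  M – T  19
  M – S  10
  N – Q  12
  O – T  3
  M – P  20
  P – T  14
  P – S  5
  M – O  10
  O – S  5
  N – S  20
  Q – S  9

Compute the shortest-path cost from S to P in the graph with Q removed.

Comparing a few candidate routes:
S - O - M - P: 5 + 10 + 20 = 35
S - P: 5
S - M - P: 10 + 20 = 30
S - O - T - P: 5 + 3 + 14 = 22
The minimum is 5.

5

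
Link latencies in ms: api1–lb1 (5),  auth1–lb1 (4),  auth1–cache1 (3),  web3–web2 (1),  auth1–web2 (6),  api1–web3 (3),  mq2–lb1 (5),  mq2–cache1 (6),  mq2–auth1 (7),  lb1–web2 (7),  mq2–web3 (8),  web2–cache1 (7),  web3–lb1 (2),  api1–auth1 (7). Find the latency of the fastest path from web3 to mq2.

7

Some routes from web3 to mq2:
web3 -> lb1 -> mq2: 2 + 5 = 7
web3 -> mq2: 8
web3 -> lb1 -> auth1 -> mq2: 2 + 4 + 7 = 13
web3 -> api1 -> lb1 -> mq2: 3 + 5 + 5 = 13
web3 -> web2 -> lb1 -> mq2: 1 + 7 + 5 = 13
Shortest: 7 ms.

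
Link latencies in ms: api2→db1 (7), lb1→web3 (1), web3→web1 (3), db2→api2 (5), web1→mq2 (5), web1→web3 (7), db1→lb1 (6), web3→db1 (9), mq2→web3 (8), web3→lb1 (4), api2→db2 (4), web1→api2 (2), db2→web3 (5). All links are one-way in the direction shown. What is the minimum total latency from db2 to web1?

8

Candidate routes:
db2-api2-db1-lb1-web3-web1: 5 + 7 + 6 + 1 + 3 = 22
db2-web3-web1: 5 + 3 = 8
The minimum is 8 ms.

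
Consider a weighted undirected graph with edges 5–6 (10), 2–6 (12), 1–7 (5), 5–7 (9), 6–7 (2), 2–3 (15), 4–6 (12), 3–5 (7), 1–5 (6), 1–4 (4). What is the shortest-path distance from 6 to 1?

7

A few of the 6→1 routes:
6 -> 4 -> 1: 12 + 4 = 16
6 -> 7 -> 1: 2 + 5 = 7
6 -> 5 -> 1: 10 + 6 = 16
Best route has total 7.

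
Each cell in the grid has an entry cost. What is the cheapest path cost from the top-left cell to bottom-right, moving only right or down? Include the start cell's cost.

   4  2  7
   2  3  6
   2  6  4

18

Best path: [0,0] → [1,0] → [2,0] → [2,1] → [2,2]
Cost: 4 + 2 + 2 + 6 + 4 = 18
(Top row then right column would cost 23.)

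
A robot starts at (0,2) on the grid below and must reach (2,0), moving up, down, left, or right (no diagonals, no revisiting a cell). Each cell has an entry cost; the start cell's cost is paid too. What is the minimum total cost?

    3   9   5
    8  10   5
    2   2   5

19

Path (0,2) → (1,2) → (2,2) → (2,1) → (2,0): 5 + 5 + 5 + 2 + 2 = 19.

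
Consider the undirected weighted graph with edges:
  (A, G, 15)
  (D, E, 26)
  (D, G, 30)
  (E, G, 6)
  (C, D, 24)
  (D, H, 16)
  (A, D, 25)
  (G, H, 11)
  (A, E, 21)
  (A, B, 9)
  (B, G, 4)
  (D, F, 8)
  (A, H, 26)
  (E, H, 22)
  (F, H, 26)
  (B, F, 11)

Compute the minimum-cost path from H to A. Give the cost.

A few of the H→A routes:
H-D-A: 16 + 25 = 41
H-G-A: 11 + 15 = 26
H-A: 26
H-G-B-A: 11 + 4 + 9 = 24
H-G-E-A: 11 + 6 + 21 = 38
H-E-G-B-A: 22 + 6 + 4 + 9 = 41
Best route has total 24.

24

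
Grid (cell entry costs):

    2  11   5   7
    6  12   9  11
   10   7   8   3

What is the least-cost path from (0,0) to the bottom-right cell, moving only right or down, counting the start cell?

36

Cheapest: (0,0) → (1,0) → (2,0) → (2,1) → (2,2) → (2,3)
  2 + 6 + 10 + 7 + 8 + 3 = 36
(Top row then right column would cost 39.)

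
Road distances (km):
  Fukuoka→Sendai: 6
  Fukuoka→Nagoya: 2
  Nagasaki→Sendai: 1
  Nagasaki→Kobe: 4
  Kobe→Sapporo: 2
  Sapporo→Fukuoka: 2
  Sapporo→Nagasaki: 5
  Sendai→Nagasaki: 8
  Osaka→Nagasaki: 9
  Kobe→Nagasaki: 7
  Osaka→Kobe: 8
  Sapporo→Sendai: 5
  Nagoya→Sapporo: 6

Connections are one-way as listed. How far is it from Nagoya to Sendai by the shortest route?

11

Paths from Nagoya to Sendai:
Nagoya→Sapporo→Fukuoka→Sendai: 6 + 2 + 6 = 14
Nagoya→Sapporo→Sendai: 6 + 5 = 11
Nagoya→Sapporo→Nagasaki→Sendai: 6 + 5 + 1 = 12
Best route has total 11 km.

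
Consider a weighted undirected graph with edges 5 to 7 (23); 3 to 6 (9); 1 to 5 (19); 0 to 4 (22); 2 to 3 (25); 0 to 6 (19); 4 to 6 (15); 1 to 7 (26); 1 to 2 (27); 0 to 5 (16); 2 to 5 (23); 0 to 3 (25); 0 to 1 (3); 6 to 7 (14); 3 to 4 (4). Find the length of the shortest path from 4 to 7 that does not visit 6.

51

Comparing a few candidate routes:
4 -> 0 -> 1 -> 7: 22 + 3 + 26 = 51
4 -> 0 -> 5 -> 7: 22 + 16 + 23 = 61
4 -> 3 -> 0 -> 1 -> 7: 4 + 25 + 3 + 26 = 58
4 -> 0 -> 1 -> 5 -> 7: 22 + 3 + 19 + 23 = 67
Shortest: 51.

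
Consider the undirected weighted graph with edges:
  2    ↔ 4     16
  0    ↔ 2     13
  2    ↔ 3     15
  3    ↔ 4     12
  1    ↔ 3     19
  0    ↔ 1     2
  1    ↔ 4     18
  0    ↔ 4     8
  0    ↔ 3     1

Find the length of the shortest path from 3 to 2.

Comparing a few candidate routes:
3 → 4 → 2: 12 + 16 = 28
3 → 2: 15
3 → 0 → 2: 1 + 13 = 14
3 → 0 → 4 → 2: 1 + 8 + 16 = 25
3 → 4 → 0 → 2: 12 + 8 + 13 = 33
Shortest: 14.

14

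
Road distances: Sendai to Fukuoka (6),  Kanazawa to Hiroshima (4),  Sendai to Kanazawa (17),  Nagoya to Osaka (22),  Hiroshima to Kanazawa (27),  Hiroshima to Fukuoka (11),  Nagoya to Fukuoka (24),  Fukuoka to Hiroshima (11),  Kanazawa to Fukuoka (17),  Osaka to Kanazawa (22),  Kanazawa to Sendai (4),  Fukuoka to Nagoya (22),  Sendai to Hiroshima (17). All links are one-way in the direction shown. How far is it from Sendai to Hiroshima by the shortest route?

17

A few of the Sendai→Hiroshima routes:
Sendai → Kanazawa → Hiroshima: 17 + 4 = 21
Sendai → Fukuoka → Hiroshima: 6 + 11 = 17
Sendai → Hiroshima: 17
The minimum is 17.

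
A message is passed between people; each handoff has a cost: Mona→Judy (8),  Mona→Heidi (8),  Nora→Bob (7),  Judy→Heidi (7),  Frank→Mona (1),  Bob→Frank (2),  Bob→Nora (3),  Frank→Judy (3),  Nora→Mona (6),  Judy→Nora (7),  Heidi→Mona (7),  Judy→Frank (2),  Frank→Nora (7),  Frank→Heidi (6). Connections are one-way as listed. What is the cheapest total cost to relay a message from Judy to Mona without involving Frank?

Routes from Judy to Mona avoiding Frank:
Judy -> Heidi -> Mona: 7 + 7 = 14
Judy -> Nora -> Mona: 7 + 6 = 13
Shortest: 13.

13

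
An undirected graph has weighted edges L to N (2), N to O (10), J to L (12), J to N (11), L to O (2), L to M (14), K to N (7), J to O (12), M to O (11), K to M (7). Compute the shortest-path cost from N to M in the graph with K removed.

15

A few of the N→M routes:
N-L-M: 2 + 14 = 16
N-O-L-M: 10 + 2 + 14 = 26
N-L-O-M: 2 + 2 + 11 = 15
N-O-M: 10 + 11 = 21
Best route has total 15.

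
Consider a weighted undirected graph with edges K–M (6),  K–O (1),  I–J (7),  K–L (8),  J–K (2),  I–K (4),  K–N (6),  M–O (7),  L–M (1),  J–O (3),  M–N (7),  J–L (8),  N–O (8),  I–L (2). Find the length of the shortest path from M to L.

Checking several routes:
M -> O -> K -> L: 7 + 1 + 8 = 16
M -> L: 1
M -> K -> L: 6 + 8 = 14
M -> O -> K -> I -> L: 7 + 1 + 4 + 2 = 14
M -> K -> I -> L: 6 + 4 + 2 = 12
M -> K -> J -> L: 6 + 2 + 8 = 16
Shortest: 1.

1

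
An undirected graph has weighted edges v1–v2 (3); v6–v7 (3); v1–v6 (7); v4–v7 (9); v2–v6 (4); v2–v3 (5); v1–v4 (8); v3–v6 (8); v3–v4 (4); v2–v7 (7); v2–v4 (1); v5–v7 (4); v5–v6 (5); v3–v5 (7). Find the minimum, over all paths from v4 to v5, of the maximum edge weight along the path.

4

Some routes from v4 to v5:
v4-v2-v6-v5: max(1, 4, 5) = 5
v4-v3-v2-v6-v7-v5: max(4, 5, 4, 3, 4) = 5
v4-v3-v2-v6-v5: max(4, 5, 4, 5) = 5
v4-v2-v6-v7-v5: max(1, 4, 3, 4) = 4
The minimum achievable maximum is 4.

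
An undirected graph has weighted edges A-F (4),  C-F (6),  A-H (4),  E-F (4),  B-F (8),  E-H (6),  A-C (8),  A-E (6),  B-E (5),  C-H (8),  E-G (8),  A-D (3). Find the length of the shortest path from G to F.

12

Checking several routes:
G - E - B - F: 8 + 5 + 8 = 21
G - E - F: 8 + 4 = 12
G - E - A - F: 8 + 6 + 4 = 18
Shortest: 12.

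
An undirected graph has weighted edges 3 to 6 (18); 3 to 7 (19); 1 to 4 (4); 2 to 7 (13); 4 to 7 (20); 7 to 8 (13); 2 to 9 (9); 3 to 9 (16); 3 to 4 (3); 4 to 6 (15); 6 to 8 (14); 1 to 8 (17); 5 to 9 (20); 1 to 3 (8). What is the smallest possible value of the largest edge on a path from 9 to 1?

15

Comparing a few candidate routes:
9→2→7→8→6→4→3→1: max(9, 13, 13, 14, 15, 3, 8) = 15
9→3→1: max(16, 8) = 16
9→3→4→1: max(16, 3, 4) = 16
9→2→7→8→6→4→1: max(9, 13, 13, 14, 15, 4) = 15
9→3→4→6→8→1: max(16, 3, 15, 14, 17) = 17
9→2→7→8→1: max(9, 13, 13, 17) = 17
Best route has worst link 15.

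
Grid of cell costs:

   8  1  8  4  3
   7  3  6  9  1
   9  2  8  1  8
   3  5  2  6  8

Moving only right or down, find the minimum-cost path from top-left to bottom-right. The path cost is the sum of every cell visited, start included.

35

Take [0,0] [0,1] [1,1] [2,1] [3,1] [3,2] [3,3] [3,4] for a total of 8 + 1 + 3 + 2 + 5 + 2 + 6 + 8 = 35.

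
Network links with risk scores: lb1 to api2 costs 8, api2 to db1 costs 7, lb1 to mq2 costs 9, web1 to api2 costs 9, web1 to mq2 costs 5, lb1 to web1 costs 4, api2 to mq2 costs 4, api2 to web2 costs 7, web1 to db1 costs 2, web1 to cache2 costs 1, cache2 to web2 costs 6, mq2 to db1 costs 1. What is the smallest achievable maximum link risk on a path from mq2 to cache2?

2

Some routes from mq2 to cache2:
mq2 - db1 - api2 - web2 - cache2: max(1, 7, 7, 6) = 7
mq2 - db1 - web1 - cache2: max(1, 2, 1) = 2
mq2 - web1 - cache2: max(5, 1) = 5
Best route has worst link 2.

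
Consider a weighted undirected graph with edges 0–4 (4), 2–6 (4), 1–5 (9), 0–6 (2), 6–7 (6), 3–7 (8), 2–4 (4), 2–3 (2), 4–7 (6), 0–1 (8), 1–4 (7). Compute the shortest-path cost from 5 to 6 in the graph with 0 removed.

Routes from 5 to 6 avoiding 0:
5 - 1 - 4 - 7 - 6: 9 + 7 + 6 + 6 = 28
5 - 1 - 4 - 7 - 3 - 2 - 6: 9 + 7 + 6 + 8 + 2 + 4 = 36
5 - 1 - 4 - 2 - 6: 9 + 7 + 4 + 4 = 24
5 - 1 - 4 - 2 - 3 - 7 - 6: 9 + 7 + 4 + 2 + 8 + 6 = 36
Best route has total 24.

24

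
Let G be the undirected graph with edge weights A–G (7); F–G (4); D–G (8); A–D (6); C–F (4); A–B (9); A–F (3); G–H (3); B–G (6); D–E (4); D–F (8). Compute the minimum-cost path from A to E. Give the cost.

Comparing a few candidate routes:
A→D→E: 6 + 4 = 10
A→F→G→D→E: 3 + 4 + 8 + 4 = 19
A→F→D→E: 3 + 8 + 4 = 15
A→G→D→E: 7 + 8 + 4 = 19
A→G→F→D→E: 7 + 4 + 8 + 4 = 23
A→B→G→D→E: 9 + 6 + 8 + 4 = 27
Best route has total 10.

10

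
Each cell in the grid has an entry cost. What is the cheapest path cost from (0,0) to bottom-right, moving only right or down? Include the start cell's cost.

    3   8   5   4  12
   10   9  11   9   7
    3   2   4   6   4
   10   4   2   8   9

41

Cheapest: [0,0] → [1,0] → [2,0] → [2,1] → [2,2] → [2,3] → [2,4] → [3,4]
  3 + 10 + 3 + 2 + 4 + 6 + 4 + 9 = 41
(Top row then right column would cost 52.)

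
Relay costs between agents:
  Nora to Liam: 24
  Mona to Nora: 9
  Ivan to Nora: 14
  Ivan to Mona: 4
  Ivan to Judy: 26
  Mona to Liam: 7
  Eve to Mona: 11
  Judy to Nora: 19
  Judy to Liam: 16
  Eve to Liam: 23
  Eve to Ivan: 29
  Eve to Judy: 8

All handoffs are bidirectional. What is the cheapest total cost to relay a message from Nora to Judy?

19

Some routes from Nora to Judy:
Nora-Mona-Ivan-Judy: 9 + 4 + 26 = 39
Nora-Mona-Eve-Judy: 9 + 11 + 8 = 28
Nora-Ivan-Mona-Eve-Judy: 14 + 4 + 11 + 8 = 37
Nora-Ivan-Judy: 14 + 26 = 40
Nora-Judy: 19
Nora-Mona-Liam-Judy: 9 + 7 + 16 = 32
Best route has total 19.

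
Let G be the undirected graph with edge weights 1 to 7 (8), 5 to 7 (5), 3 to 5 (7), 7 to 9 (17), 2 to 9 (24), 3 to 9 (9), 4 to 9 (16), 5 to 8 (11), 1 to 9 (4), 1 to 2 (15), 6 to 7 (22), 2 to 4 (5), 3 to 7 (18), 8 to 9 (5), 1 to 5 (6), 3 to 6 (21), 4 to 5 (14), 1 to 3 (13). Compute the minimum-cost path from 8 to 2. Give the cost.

24

Some routes from 8 to 2:
8→9→1→2: 5 + 4 + 15 = 24
8→9→2: 5 + 24 = 29
8→5→4→2: 11 + 14 + 5 = 30
8→9→4→2: 5 + 16 + 5 = 26
Shortest: 24.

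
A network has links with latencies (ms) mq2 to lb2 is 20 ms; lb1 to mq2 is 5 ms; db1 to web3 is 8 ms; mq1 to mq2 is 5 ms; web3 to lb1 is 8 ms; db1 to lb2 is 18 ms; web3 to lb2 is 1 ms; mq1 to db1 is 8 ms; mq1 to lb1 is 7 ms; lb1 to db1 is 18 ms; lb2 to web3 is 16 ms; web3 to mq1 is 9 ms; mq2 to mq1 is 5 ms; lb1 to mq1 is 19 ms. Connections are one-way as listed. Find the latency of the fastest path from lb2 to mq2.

Paths from lb2 to mq2:
lb2 - web3 - lb1 - mq1 - mq2: 16 + 8 + 19 + 5 = 48
lb2 - web3 - lb1 - mq2: 16 + 8 + 5 = 29
lb2 - web3 - mq1 - lb1 - mq2: 16 + 9 + 7 + 5 = 37
lb2 - web3 - mq1 - mq2: 16 + 9 + 5 = 30
The minimum is 29 ms.

29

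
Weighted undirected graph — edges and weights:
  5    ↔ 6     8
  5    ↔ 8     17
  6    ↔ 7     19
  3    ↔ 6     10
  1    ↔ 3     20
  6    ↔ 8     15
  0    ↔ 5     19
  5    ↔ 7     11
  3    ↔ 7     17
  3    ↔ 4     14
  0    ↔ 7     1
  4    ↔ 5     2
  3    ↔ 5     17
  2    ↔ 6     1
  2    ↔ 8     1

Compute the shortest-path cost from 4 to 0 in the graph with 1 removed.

Checking several routes:
4→5→0: 2 + 19 = 21
4→5→6→7→0: 2 + 8 + 19 + 1 = 30
4→5→7→0: 2 + 11 + 1 = 14
Shortest: 14.

14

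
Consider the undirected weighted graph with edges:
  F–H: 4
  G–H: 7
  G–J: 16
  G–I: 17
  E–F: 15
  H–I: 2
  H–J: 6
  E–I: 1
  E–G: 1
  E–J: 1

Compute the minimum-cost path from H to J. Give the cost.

A few of the H→J routes:
H - I - E - J: 2 + 1 + 1 = 4
H - J: 6
H - G - E - J: 7 + 1 + 1 = 9
Shortest: 4.

4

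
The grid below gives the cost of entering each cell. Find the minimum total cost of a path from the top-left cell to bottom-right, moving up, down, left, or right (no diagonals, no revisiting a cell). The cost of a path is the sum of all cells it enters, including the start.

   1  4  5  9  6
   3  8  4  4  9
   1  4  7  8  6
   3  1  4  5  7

25

Best path: r0c0 -> r1c0 -> r2c0 -> r3c0 -> r3c1 -> r3c2 -> r3c3 -> r3c4
Cost: 1 + 3 + 1 + 3 + 1 + 4 + 5 + 7 = 25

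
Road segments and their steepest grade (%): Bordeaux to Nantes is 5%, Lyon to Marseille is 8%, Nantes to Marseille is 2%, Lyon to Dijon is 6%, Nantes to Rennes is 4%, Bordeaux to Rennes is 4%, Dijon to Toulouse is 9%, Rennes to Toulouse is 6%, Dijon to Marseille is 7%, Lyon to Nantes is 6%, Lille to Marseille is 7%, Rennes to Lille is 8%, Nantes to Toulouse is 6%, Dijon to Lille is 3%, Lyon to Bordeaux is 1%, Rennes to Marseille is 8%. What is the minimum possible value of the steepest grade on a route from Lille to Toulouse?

6

Some routes from Lille to Toulouse:
Lille -> Dijon -> Lyon -> Bordeaux -> Rennes -> Toulouse: max(3, 6, 1, 4, 6) = 6
Lille -> Dijon -> Lyon -> Bordeaux -> Nantes -> Toulouse: max(3, 6, 1, 5, 6) = 6
Lille -> Dijon -> Lyon -> Bordeaux -> Nantes -> Rennes -> Toulouse: max(3, 6, 1, 5, 4, 6) = 6
Lille -> Dijon -> Lyon -> Bordeaux -> Rennes -> Nantes -> Toulouse: max(3, 6, 1, 4, 4, 6) = 6
Lille -> Dijon -> Lyon -> Nantes -> Toulouse: max(3, 6, 6, 6) = 6
The minimum achievable maximum is 6%.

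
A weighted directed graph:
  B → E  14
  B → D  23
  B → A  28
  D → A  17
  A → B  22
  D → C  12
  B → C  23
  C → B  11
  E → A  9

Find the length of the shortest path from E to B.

31

Paths from E to B:
E→A→B: 9 + 22 = 31
Best route has total 31.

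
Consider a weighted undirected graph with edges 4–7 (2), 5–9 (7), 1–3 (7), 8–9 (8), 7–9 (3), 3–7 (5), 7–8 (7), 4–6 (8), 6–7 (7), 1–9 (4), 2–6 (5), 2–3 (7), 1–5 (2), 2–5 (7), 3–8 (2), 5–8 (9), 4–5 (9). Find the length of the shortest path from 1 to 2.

Checking several routes:
1 -> 5 -> 2: 2 + 7 = 9
1 -> 9 -> 7 -> 3 -> 2: 4 + 3 + 5 + 7 = 19
1 -> 3 -> 2: 7 + 7 = 14
1 -> 9 -> 5 -> 2: 4 + 7 + 7 = 18
Shortest: 9.

9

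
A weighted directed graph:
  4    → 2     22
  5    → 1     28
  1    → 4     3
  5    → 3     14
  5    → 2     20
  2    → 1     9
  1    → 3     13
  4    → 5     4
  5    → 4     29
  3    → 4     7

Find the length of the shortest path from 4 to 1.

31

Routes from 4 to 1:
4 -> 5 -> 2 -> 1: 4 + 20 + 9 = 33
4 -> 5 -> 1: 4 + 28 = 32
4 -> 2 -> 1: 22 + 9 = 31
Shortest: 31.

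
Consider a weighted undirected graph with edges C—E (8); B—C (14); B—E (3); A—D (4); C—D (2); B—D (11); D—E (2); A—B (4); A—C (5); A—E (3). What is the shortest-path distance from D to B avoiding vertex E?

Routes from D to B avoiding E:
D → C → B: 2 + 14 = 16
D → A → B: 4 + 4 = 8
D → A → C → B: 4 + 5 + 14 = 23
D → B: 11
D → C → A → B: 2 + 5 + 4 = 11
Best route has total 8.

8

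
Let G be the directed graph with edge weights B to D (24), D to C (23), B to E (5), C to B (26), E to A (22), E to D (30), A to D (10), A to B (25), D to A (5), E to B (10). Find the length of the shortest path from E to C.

53

Some routes from E to C:
E-B-D-C: 10 + 24 + 23 = 57
E-D-C: 30 + 23 = 53
E-A-D-C: 22 + 10 + 23 = 55
Best route has total 53.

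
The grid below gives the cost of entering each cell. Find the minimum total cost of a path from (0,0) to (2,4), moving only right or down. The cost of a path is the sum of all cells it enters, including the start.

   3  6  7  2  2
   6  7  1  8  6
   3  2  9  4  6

32

Cheapest: r0c0→r0c1→r0c2→r0c3→r0c4→r1c4→r2c4
  3 + 6 + 7 + 2 + 2 + 6 + 6 = 32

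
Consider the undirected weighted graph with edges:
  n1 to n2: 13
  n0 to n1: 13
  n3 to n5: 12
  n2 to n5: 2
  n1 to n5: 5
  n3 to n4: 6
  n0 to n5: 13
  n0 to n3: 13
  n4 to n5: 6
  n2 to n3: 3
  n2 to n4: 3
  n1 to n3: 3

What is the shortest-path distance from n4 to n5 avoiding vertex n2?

6

Candidate routes:
n4 → n3 → n0 → n5: 6 + 13 + 13 = 32
n4 → n3 → n0 → n1 → n5: 6 + 13 + 13 + 5 = 37
n4 → n3 → n1 → n5: 6 + 3 + 5 = 14
n4 → n3 → n5: 6 + 12 = 18
n4 → n5: 6
n4 → n3 → n1 → n0 → n5: 6 + 3 + 13 + 13 = 35
Best route has total 6.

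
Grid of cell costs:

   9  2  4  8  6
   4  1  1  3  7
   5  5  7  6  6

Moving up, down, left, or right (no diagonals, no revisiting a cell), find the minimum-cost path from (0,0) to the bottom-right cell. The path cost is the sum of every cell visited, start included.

Best path: r0c0 r0c1 r1c1 r1c2 r1c3 r2c3 r2c4
Cost: 9 + 2 + 1 + 1 + 3 + 6 + 6 = 28

28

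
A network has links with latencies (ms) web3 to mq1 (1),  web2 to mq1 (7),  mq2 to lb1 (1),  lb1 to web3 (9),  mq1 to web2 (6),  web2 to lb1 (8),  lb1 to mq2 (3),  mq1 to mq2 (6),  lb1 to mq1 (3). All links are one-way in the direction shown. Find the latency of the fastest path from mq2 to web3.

10

Paths from mq2 to web3:
mq2-lb1-web3: 1 + 9 = 10
Best route has total 10 ms.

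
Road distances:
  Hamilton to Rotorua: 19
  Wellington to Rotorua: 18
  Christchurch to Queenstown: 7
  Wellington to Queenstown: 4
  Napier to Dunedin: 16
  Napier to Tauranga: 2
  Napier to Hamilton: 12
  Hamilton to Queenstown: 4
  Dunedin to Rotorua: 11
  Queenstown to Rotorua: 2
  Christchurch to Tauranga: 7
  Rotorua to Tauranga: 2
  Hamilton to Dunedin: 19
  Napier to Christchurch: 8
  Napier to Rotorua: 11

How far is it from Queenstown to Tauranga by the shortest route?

4

Some routes from Queenstown to Tauranga:
Queenstown-Rotorua-Napier-Tauranga: 2 + 11 + 2 = 15
Queenstown-Hamilton-Napier-Tauranga: 4 + 12 + 2 = 18
Queenstown-Rotorua-Tauranga: 2 + 2 = 4
Queenstown-Wellington-Rotorua-Tauranga: 4 + 18 + 2 = 24
Queenstown-Christchurch-Tauranga: 7 + 7 = 14
Queenstown-Christchurch-Napier-Tauranga: 7 + 8 + 2 = 17
Best route has total 4.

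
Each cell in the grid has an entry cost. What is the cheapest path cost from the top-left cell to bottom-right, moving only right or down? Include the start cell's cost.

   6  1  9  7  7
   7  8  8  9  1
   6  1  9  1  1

Best path: (0,0) → (0,1) → (1,1) → (2,1) → (2,2) → (2,3) → (2,4)
Cost: 6 + 1 + 8 + 1 + 9 + 1 + 1 = 27
For comparison, the top-then-right route costs 32.

27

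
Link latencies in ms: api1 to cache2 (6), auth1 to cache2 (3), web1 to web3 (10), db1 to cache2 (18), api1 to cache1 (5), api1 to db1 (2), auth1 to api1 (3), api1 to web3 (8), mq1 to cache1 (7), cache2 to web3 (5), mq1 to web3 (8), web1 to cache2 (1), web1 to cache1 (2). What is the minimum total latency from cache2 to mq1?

Checking several routes:
cache2→api1→cache1→mq1: 6 + 5 + 7 = 18
cache2→auth1→api1→cache1→mq1: 3 + 3 + 5 + 7 = 18
cache2→web1→cache1→mq1: 1 + 2 + 7 = 10
cache2→web3→mq1: 5 + 8 = 13
The minimum is 10 ms.

10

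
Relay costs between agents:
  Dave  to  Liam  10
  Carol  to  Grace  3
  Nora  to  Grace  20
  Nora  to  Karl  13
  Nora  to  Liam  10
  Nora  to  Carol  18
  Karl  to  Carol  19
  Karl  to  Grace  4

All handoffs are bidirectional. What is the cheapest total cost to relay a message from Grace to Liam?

27

Paths from Grace to Liam:
Grace-Carol-Karl-Nora-Liam: 3 + 19 + 13 + 10 = 45
Grace-Carol-Nora-Liam: 3 + 18 + 10 = 31
Grace-Nora-Liam: 20 + 10 = 30
Grace-Karl-Nora-Liam: 4 + 13 + 10 = 27
Grace-Karl-Carol-Nora-Liam: 4 + 19 + 18 + 10 = 51
The minimum is 27.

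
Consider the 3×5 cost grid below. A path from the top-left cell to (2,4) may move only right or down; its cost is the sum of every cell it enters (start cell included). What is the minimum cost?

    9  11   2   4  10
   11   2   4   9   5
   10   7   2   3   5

36

Take [0,0] [0,1] [0,2] [1,2] [2,2] [2,3] [2,4] for a total of 9 + 11 + 2 + 4 + 2 + 3 + 5 = 36.
(Top row then right column would cost 46.)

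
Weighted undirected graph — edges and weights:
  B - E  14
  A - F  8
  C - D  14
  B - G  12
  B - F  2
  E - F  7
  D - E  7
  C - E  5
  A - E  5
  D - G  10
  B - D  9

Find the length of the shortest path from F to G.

14

Some routes from F to G:
F → B → G: 2 + 12 = 14
F → E → D → G: 7 + 7 + 10 = 24
F → E → B → G: 7 + 14 + 12 = 33
F → B → D → G: 2 + 9 + 10 = 21
F → A → E → D → G: 8 + 5 + 7 + 10 = 30
F → B → E → D → G: 2 + 14 + 7 + 10 = 33
Shortest: 14.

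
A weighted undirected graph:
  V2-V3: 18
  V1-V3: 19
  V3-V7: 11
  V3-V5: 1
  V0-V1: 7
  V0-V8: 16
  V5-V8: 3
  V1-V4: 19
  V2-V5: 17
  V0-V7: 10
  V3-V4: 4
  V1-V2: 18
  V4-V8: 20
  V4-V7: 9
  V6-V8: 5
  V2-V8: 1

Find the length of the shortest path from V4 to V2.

Checking several routes:
V4 - V3 - V5 - V8 - V2: 4 + 1 + 3 + 1 = 9
V4 - V3 - V2: 4 + 18 = 22
V4 - V3 - V5 - V2: 4 + 1 + 17 = 22
V4 - V8 - V2: 20 + 1 = 21
The minimum is 9.

9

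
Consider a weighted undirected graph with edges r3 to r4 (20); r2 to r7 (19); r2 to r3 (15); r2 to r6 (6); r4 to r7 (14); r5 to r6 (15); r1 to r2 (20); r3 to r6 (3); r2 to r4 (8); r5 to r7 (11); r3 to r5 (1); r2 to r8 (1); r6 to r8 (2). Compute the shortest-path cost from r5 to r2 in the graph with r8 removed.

10

Some routes from r5 to r2 avoiding r8:
r5→r7→r2: 11 + 19 = 30
r5→r6→r2: 15 + 6 = 21
r5→r3→r4→r2: 1 + 20 + 8 = 29
r5→r3→r2: 1 + 15 = 16
r5→r3→r6→r2: 1 + 3 + 6 = 10
Shortest: 10.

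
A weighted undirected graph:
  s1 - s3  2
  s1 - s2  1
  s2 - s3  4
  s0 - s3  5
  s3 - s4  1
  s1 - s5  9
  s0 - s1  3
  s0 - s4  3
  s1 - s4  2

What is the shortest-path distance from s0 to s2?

4

Comparing a few candidate routes:
s0→s4→s3→s1→s2: 3 + 1 + 2 + 1 = 7
s0→s1→s2: 3 + 1 = 4
s0→s4→s1→s2: 3 + 2 + 1 = 6
Shortest: 4.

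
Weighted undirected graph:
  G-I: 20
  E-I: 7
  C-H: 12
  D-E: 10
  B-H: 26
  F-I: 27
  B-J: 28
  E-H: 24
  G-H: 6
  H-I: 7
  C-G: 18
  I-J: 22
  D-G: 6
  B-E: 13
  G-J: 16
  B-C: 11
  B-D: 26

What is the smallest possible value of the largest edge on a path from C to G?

Some routes from C to G:
C → B → E → D → G: max(11, 13, 10, 6) = 13
C → H → I → E → D → G: max(12, 7, 7, 10, 6) = 12
C → G: max(18) = 18
C → B → E → I → H → G: max(11, 13, 7, 7, 6) = 13
C → H → G: max(12, 6) = 12
The minimum achievable maximum is 12.

12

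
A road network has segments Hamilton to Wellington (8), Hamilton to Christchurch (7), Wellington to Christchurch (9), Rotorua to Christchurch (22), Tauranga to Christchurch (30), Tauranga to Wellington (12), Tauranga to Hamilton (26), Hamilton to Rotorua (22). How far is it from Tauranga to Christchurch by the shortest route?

A few of the Tauranga→Christchurch routes:
Tauranga - Wellington - Hamilton - Rotorua - Christchurch: 12 + 8 + 22 + 22 = 64
Tauranga - Hamilton - Wellington - Christchurch: 26 + 8 + 9 = 43
Tauranga - Wellington - Christchurch: 12 + 9 = 21
Tauranga - Wellington - Hamilton - Christchurch: 12 + 8 + 7 = 27
Tauranga - Hamilton - Christchurch: 26 + 7 = 33
Tauranga - Christchurch: 30
Shortest: 21.

21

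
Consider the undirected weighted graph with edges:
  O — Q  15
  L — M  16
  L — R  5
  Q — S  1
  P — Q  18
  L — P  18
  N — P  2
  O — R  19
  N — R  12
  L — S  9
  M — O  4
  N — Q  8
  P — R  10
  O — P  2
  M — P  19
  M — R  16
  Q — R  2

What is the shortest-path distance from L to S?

Checking several routes:
L -> R -> Q -> S: 5 + 2 + 1 = 8
L -> R -> P -> N -> Q -> S: 5 + 10 + 2 + 8 + 1 = 26
L -> R -> N -> Q -> S: 5 + 12 + 8 + 1 = 26
L -> S: 9
L -> P -> N -> Q -> S: 18 + 2 + 8 + 1 = 29
Shortest: 8.

8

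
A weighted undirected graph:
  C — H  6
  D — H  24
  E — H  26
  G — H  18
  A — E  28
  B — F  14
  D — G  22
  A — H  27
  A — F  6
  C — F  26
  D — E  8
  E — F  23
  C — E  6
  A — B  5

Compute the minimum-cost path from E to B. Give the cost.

33

Comparing a few candidate routes:
E → C → F → A → B: 6 + 26 + 6 + 5 = 43
E → F → B: 23 + 14 = 37
E → F → A → B: 23 + 6 + 5 = 34
E → C → H → A → B: 6 + 6 + 27 + 5 = 44
E → A → B: 28 + 5 = 33
The minimum is 33.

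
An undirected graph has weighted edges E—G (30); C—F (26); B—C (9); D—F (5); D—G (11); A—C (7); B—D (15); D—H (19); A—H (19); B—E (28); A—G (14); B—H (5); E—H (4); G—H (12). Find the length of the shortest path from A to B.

16

Checking several routes:
A→C→B: 7 + 9 = 16
A→G→D→H→B: 14 + 11 + 19 + 5 = 49
A→H→B: 19 + 5 = 24
A→G→D→B: 14 + 11 + 15 = 40
A→G→H→B: 14 + 12 + 5 = 31
The minimum is 16.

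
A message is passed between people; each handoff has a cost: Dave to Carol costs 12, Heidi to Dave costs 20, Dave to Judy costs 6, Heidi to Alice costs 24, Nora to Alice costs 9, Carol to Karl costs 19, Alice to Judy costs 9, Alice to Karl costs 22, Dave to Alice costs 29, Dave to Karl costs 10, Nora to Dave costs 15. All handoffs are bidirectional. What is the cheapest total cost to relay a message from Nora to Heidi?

33

A few of the Nora→Heidi routes:
Nora → Alice → Dave → Heidi: 9 + 29 + 20 = 58
Nora → Dave → Heidi: 15 + 20 = 35
Nora → Dave → Judy → Alice → Heidi: 15 + 6 + 9 + 24 = 54
Nora → Alice → Heidi: 9 + 24 = 33
Nora → Alice → Judy → Dave → Heidi: 9 + 9 + 6 + 20 = 44
The minimum is 33.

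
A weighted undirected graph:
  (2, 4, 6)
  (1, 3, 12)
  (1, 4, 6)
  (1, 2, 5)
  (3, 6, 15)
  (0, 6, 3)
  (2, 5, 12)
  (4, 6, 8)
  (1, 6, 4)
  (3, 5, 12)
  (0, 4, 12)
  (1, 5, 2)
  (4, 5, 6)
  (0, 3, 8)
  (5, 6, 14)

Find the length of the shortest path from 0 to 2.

Comparing a few candidate routes:
0 → 6 → 1 → 4 → 2: 3 + 4 + 6 + 6 = 19
0 → 4 → 2: 12 + 6 = 18
0 → 6 → 1 → 2: 3 + 4 + 5 = 12
0 → 6 → 4 → 2: 3 + 8 + 6 = 17
The minimum is 12.

12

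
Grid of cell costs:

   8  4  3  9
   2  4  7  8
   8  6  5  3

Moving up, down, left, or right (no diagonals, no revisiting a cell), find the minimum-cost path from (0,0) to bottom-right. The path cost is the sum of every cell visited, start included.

Cheapest: (0,0) -> (1,0) -> (1,1) -> (2,1) -> (2,2) -> (2,3)
  8 + 2 + 4 + 6 + 5 + 3 = 28

28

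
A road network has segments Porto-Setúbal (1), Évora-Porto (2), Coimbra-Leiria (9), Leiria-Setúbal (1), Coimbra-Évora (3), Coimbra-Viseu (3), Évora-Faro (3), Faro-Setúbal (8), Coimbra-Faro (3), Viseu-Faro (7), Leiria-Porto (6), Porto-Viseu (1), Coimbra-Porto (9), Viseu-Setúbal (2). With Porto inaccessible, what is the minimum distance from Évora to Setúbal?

8

Comparing a few candidate routes:
Évora-Faro-Setúbal: 3 + 8 = 11
Évora-Faro-Viseu-Setúbal: 3 + 7 + 2 = 12
Évora-Coimbra-Viseu-Setúbal: 3 + 3 + 2 = 8
Évora-Faro-Coimbra-Viseu-Setúbal: 3 + 3 + 3 + 2 = 11
Best route has total 8 km.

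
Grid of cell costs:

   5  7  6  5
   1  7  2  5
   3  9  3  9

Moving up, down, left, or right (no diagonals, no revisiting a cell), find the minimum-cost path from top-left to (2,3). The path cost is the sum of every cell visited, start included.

27

Cheapest: [0,0]→[1,0]→[1,1]→[1,2]→[2,2]→[2,3]
  5 + 1 + 7 + 2 + 3 + 9 = 27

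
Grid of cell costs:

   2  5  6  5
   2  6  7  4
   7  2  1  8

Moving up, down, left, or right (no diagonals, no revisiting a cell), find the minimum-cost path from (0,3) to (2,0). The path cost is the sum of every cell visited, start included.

Path r0c3 -> r1c3 -> r1c2 -> r2c2 -> r2c1 -> r2c0: 5 + 4 + 7 + 1 + 2 + 7 = 26.

26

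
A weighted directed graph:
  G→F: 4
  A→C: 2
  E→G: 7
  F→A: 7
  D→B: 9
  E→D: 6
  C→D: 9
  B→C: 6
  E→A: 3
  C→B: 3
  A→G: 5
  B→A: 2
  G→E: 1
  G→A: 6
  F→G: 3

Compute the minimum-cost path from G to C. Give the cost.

Paths from G to C:
G→A→C: 6 + 2 = 8
G→F→A→C: 4 + 7 + 2 = 13
G→E→A→C: 1 + 3 + 2 = 6
G→E→D→B→C: 1 + 6 + 9 + 6 = 22
G→E→D→B→A→C: 1 + 6 + 9 + 2 + 2 = 20
Shortest: 6.

6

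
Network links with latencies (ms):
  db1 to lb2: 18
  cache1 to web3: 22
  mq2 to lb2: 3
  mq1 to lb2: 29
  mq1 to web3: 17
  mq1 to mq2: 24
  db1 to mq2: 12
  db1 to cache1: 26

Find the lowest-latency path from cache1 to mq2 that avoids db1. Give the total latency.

Candidate routes:
cache1 -> web3 -> mq1 -> lb2 -> mq2: 22 + 17 + 29 + 3 = 71
cache1 -> web3 -> mq1 -> mq2: 22 + 17 + 24 = 63
Best route has total 63 ms.

63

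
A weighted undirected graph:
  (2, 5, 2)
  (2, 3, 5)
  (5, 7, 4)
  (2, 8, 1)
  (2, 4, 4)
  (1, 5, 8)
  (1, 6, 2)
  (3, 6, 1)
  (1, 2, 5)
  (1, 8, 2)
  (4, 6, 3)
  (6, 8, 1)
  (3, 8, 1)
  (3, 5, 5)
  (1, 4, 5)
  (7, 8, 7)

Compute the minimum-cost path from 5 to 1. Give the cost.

5

A few of the 5→1 routes:
5-2-8-3-6-1: 2 + 1 + 1 + 1 + 2 = 7
5-2-8-1: 2 + 1 + 2 = 5
5-1: 8
5-2-1: 2 + 5 = 7
5-2-8-6-1: 2 + 1 + 1 + 2 = 6
Shortest: 5.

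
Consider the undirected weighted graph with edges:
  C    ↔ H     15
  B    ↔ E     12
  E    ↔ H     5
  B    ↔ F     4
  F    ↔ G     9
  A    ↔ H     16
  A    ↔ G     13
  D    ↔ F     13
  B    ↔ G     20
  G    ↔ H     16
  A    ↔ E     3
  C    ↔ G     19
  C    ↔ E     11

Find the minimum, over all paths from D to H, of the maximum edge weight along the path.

13

Some routes from D to H:
D→F→G→A→E→H: max(13, 9, 13, 3, 5) = 13
D→F→B→E→H: max(13, 4, 12, 5) = 13
D→F→B→E→C→H: max(13, 4, 12, 11, 15) = 15
D→F→G→A→E→C→H: max(13, 9, 13, 3, 11, 15) = 15
Smallest bottleneck: 13.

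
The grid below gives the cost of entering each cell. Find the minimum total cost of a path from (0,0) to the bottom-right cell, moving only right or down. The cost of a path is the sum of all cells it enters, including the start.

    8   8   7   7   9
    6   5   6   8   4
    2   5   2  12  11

Take [0,0]→[1,0]→[2,0]→[2,1]→[2,2]→[2,3]→[2,4] for a total of 8 + 6 + 2 + 5 + 2 + 12 + 11 = 46.
For comparison, the top-then-right route costs 54.

46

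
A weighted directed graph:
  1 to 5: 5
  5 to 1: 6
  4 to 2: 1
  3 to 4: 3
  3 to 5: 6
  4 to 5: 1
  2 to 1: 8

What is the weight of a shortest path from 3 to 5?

4

Routes from 3 to 5:
3 - 5: 6
3 - 4 - 2 - 1 - 5: 3 + 1 + 8 + 5 = 17
3 - 4 - 5: 3 + 1 = 4
Shortest: 4.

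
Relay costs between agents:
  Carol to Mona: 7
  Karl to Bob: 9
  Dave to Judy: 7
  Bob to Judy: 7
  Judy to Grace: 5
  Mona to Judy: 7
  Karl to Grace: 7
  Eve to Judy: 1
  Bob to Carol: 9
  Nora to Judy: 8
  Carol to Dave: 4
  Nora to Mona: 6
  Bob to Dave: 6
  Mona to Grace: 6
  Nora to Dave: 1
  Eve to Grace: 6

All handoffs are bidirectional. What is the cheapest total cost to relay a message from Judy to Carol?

11

A few of the Judy→Carol routes:
Judy -> Dave -> Carol: 7 + 4 = 11
Judy -> Nora -> Dave -> Carol: 8 + 1 + 4 = 13
Judy -> Mona -> Carol: 7 + 7 = 14
Shortest: 11.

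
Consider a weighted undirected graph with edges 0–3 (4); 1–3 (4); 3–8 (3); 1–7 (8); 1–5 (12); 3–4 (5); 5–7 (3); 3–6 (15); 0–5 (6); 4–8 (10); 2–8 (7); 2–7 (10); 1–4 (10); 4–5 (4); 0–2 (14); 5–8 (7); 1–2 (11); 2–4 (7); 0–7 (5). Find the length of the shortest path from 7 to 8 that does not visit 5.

12

Comparing a few candidate routes:
7 -> 2 -> 8: 10 + 7 = 17
7 -> 1 -> 3 -> 8: 8 + 4 + 3 = 15
7 -> 0 -> 3 -> 8: 5 + 4 + 3 = 12
Best route has total 12.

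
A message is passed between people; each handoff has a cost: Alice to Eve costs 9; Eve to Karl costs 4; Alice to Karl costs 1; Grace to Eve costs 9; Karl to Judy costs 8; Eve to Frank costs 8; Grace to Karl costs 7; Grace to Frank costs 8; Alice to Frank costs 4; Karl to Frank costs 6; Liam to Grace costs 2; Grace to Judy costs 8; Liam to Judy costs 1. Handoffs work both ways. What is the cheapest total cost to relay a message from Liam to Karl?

Checking several routes:
Liam -> Grace -> Karl: 2 + 7 = 9
Liam -> Grace -> Frank -> Alice -> Karl: 2 + 8 + 4 + 1 = 15
Liam -> Judy -> Karl: 1 + 8 = 9
Liam -> Grace -> Eve -> Karl: 2 + 9 + 4 = 15
Shortest: 9.

9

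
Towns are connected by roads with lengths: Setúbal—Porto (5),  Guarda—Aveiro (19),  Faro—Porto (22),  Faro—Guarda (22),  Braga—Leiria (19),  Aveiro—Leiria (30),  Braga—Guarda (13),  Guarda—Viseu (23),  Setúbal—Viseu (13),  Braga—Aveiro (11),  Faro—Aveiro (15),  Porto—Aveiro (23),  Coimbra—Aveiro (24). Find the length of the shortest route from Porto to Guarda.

41

Comparing a few candidate routes:
Porto - Faro - Guarda: 22 + 22 = 44
Porto - Aveiro - Braga - Guarda: 23 + 11 + 13 = 47
Porto - Setúbal - Viseu - Guarda: 5 + 13 + 23 = 41
Porto - Aveiro - Guarda: 23 + 19 = 42
Porto - Faro - Aveiro - Guarda: 22 + 15 + 19 = 56
Porto - Aveiro - Faro - Guarda: 23 + 15 + 22 = 60
Shortest: 41.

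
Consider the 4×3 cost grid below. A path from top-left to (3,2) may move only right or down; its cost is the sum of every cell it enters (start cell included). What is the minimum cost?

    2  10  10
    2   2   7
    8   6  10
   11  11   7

One optimal route is r0c0→r1c0→r1c1→r2c1→r2c2→r3c2.
Its cost is 2 + 2 + 2 + 6 + 10 + 7 = 29.

29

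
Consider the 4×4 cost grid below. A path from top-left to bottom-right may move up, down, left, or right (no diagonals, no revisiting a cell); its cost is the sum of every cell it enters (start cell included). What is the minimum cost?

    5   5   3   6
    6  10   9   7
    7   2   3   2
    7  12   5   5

30

Cheapest: (0,0)→(1,0)→(2,0)→(2,1)→(2,2)→(2,3)→(3,3)
  5 + 6 + 7 + 2 + 3 + 2 + 5 = 30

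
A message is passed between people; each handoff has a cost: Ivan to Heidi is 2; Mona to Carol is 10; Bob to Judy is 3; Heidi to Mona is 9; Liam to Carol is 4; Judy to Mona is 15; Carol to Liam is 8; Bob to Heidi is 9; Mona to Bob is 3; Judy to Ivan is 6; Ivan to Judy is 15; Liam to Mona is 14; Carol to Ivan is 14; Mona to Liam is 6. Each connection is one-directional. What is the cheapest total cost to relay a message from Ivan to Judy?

Paths from Ivan to Judy:
Ivan-Judy: 15
Ivan-Heidi-Mona-Bob-Judy: 2 + 9 + 3 + 3 = 17
The minimum is 15.

15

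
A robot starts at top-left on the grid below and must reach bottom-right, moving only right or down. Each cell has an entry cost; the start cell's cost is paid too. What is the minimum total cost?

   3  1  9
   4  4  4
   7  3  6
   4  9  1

18

Path r0c0 → r0c1 → r1c1 → r2c1 → r2c2 → r3c2: 3 + 1 + 4 + 3 + 6 + 1 = 18.
(Top row then right column would cost 24.)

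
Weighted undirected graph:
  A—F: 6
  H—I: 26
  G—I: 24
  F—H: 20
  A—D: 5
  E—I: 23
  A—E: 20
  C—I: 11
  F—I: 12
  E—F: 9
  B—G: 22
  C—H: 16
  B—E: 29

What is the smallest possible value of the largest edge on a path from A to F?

6

Comparing a few candidate routes:
A - E - I - C - H - F: max(20, 23, 11, 16, 20) = 23
A - F: max(6) = 6
A - E - F: max(20, 9) = 20
Best route has worst link 6.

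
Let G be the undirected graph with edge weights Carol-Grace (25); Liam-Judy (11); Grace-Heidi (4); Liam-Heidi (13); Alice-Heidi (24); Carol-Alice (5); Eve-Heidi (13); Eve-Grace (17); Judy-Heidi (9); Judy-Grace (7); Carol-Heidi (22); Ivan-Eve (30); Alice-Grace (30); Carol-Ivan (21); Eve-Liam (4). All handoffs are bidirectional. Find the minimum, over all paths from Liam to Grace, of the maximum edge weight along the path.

11

Checking several routes:
Liam-Eve-Heidi-Judy-Grace: max(4, 13, 9, 7) = 13
Liam-Judy-Grace: max(11, 7) = 11
Liam-Judy-Heidi-Grace: max(11, 9, 4) = 11
Liam-Heidi-Grace: max(13, 4) = 13
Liam-Eve-Heidi-Grace: max(4, 13, 4) = 13
Liam-Heidi-Judy-Grace: max(13, 9, 7) = 13
The minimum achievable maximum is 11.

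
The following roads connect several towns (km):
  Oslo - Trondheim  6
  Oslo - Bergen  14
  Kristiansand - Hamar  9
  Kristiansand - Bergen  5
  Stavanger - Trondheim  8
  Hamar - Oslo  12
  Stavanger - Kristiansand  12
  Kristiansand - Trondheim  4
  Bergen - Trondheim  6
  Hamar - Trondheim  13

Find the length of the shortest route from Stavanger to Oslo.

Some routes from Stavanger to Oslo:
Stavanger → Kristiansand → Bergen → Trondheim → Oslo: 12 + 5 + 6 + 6 = 29
Stavanger → Trondheim → Bergen → Oslo: 8 + 6 + 14 = 28
Stavanger → Kristiansand → Trondheim → Oslo: 12 + 4 + 6 = 22
Stavanger → Kristiansand → Bergen → Oslo: 12 + 5 + 14 = 31
Stavanger → Trondheim → Oslo: 8 + 6 = 14
Stavanger → Trondheim → Kristiansand → Bergen → Oslo: 8 + 4 + 5 + 14 = 31
The minimum is 14 km.

14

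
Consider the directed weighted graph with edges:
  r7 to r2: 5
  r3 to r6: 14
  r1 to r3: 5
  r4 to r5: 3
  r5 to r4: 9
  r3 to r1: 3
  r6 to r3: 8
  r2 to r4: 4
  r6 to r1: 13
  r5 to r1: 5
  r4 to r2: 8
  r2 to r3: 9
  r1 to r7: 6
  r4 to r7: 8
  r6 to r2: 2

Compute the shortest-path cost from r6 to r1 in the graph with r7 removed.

Candidate routes:
r6 → r3 → r1: 8 + 3 = 11
r6 → r1: 13
r6 → r2 → r4 → r5 → r1: 2 + 4 + 3 + 5 = 14
r6 → r2 → r3 → r1: 2 + 9 + 3 = 14
Best route has total 11.

11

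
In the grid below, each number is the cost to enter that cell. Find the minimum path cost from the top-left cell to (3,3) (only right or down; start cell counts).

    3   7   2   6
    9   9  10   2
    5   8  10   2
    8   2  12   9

31

One optimal route is (0,0) → (0,1) → (0,2) → (0,3) → (1,3) → (2,3) → (3,3).
Its cost is 3 + 7 + 2 + 6 + 2 + 2 + 9 = 31.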